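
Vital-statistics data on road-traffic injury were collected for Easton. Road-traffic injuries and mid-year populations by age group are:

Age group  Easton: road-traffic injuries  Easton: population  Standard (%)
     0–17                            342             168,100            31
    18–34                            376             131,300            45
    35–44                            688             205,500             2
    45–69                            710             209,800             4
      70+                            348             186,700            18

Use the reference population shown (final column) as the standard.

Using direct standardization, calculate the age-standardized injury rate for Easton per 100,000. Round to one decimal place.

Age-specific rates per 100,000 for Easton: 203.45, 286.37, 334.79, 338.42, 186.40.
Standard weights: 0.31, 0.45, 0.02, 0.04, 0.18.
Standardized rate: 0.3100×203.45 + 0.4500×286.37 + 0.0200×334.79 + 0.0400×338.42 + 0.1800×186.40 = 245.7185 per 100,000.

245.7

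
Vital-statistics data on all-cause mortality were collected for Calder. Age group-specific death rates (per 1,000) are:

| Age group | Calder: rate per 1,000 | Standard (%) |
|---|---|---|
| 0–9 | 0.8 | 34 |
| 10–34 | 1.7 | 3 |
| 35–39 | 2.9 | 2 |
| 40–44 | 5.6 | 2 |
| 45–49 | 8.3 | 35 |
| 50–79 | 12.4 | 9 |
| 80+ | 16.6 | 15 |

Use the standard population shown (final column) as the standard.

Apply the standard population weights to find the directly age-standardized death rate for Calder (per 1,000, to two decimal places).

Standard weights: 0.34, 0.03, 0.02, 0.02, 0.35, 0.09, 0.15.
Standardized rate: 0.3400×0.8 + 0.0300×1.7 + 0.0200×2.9 + 0.0200×5.6 + 0.3500×8.3 + 0.0900×12.4 + 0.1500×16.6 = 7.0040 per 1,000.

7.00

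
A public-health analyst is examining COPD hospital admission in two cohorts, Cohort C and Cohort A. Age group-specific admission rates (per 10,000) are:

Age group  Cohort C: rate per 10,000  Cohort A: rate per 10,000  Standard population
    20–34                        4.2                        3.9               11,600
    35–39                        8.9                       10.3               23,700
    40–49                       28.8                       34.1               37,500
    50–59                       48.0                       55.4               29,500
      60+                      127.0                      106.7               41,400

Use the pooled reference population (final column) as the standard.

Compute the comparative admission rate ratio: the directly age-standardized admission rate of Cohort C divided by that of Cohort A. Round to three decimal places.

1.052

Standard total = 143,700; weights = 0.0807, 0.1649, 0.2610, 0.2053, 0.2881.
Cohort C: 0.0807×4.2 + 0.1649×8.9 + 0.2610×28.8 + 0.2053×48.0 + 0.2881×127.0 = 55.7651 per 10,000.
Cohort A: 0.0807×3.9 + 0.1649×10.3 + 0.2610×34.1 + 0.2053×55.4 + 0.2881×106.7 = 53.0256 per 10,000.
Ratio = 55.7651 ÷ 53.0256 = 1.05166.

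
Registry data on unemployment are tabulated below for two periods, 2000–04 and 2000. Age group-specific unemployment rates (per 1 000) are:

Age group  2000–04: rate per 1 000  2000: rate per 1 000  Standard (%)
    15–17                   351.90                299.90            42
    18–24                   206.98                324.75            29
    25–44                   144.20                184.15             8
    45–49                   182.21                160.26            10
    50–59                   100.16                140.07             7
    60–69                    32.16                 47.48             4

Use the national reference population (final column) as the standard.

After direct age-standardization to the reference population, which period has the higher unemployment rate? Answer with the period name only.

2000

Standard weights: 0.42, 0.29, 0.08, 0.10, 0.07, 0.04.
2000–04: 0.4200×351.90 + 0.2900×206.98 + 0.0800×144.20 + 0.1000×182.21 + 0.0700×100.16 + 0.0400×32.16 = 245.8768 per 1 000.
2000: 0.4200×299.90 + 0.2900×324.75 + 0.0800×184.15 + 0.1000×160.26 + 0.0700×140.07 + 0.0400×47.48 = 262.5976 per 1 000.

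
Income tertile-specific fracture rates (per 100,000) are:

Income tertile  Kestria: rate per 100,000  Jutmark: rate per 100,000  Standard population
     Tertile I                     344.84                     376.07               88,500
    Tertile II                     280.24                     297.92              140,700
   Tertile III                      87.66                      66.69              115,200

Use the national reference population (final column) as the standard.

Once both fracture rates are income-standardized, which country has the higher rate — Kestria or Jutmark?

Standard total = 344,400; weights = 0.2570, 0.4085, 0.3345.
Kestria: 0.2570×344.84 + 0.4085×280.24 + 0.3345×87.66 = 232.4232 per 100,000.
Jutmark: 0.2570×376.07 + 0.4085×297.92 + 0.3345×66.69 = 240.6569 per 100,000.

Jutmark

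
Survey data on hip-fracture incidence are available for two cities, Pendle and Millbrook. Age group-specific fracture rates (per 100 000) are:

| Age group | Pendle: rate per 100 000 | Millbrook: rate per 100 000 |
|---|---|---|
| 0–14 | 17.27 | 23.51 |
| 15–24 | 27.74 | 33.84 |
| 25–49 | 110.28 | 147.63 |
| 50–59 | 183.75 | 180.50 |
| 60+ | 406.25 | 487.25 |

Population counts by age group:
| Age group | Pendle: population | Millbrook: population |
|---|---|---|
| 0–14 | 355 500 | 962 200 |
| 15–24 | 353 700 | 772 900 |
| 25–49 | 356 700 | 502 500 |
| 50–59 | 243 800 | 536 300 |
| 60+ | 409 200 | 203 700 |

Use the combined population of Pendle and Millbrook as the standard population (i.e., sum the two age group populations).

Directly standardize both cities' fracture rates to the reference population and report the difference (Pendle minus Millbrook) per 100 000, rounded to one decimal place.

Combined standard total = 4 696 500; weights = 0.2806, 0.2399, 0.1829, 0.1661, 0.1305.
Pendle: 0.2806×17.27 + 0.2399×27.74 + 0.1829×110.28 + 0.1661×183.75 + 0.1305×406.25 = 115.2124 per 100 000.
Millbrook: 0.2806×23.51 + 0.2399×33.84 + 0.1829×147.63 + 0.1661×180.50 + 0.1305×487.25 = 135.2902 per 100 000.
Difference = 115.2124 − 135.2902 = -20.0778.

-20.1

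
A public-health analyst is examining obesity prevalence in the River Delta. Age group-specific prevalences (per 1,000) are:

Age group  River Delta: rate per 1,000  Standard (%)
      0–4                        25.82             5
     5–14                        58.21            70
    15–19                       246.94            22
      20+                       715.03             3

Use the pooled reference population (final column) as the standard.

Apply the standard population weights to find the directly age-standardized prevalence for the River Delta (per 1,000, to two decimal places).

Standard weights: 0.05, 0.70, 0.22, 0.03.
Standardized rate: 0.0500×25.82 + 0.7000×58.21 + 0.2200×246.94 + 0.0300×715.03 = 117.8157 per 1,000.

117.82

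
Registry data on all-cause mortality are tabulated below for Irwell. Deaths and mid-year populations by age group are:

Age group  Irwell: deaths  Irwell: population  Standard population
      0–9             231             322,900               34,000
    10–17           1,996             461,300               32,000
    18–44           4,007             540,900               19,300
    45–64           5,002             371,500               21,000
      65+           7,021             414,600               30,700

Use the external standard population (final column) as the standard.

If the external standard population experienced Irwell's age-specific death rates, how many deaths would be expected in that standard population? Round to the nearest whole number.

Age-specific rates per 100,000 for Irwell: 71.54, 432.69, 740.80, 1346.43, 1693.44.
Expected deaths = Σ (standard pop × age-specific rate ÷ 100,000)
= 34,000×71.54/100,000 + 32,000×432.69/100,000 + 19,300×740.80/100,000 + 21,000×1346.43/100,000 + 30,700×1693.44/100,000
= 24.32 + 138.46 + 142.97 + 282.75 + 519.89 = 1108.40.

1108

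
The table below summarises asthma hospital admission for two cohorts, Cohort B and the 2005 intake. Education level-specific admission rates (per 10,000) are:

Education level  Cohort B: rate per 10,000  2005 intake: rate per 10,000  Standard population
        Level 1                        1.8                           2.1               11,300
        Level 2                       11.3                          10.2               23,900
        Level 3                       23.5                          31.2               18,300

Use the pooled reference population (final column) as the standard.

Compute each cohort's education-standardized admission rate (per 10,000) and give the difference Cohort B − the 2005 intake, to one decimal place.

-2.2

Standard total = 53,500; weights = 0.2112, 0.4467, 0.3421.
Cohort B: 0.2112×1.8 + 0.4467×11.3 + 0.3421×23.5 = 13.4665 per 10,000.
The 2005 intake: 0.2112×2.1 + 0.4467×10.2 + 0.3421×31.2 = 15.6723 per 10,000.
Difference = 13.4665 − 15.6723 = -2.2058.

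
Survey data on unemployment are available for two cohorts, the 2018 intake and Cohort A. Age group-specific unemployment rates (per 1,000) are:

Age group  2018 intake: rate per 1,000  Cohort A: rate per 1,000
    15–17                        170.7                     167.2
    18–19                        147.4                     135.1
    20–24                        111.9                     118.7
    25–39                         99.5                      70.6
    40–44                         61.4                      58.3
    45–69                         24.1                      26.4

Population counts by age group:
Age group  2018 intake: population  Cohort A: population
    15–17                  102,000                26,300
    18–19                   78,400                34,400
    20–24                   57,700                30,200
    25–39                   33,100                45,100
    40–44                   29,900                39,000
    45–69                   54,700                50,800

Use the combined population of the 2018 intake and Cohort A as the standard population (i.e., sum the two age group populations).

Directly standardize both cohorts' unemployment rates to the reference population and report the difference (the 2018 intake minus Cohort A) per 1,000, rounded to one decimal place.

Combined standard total = 581,600; weights = 0.2206, 0.1939, 0.1511, 0.1345, 0.1185, 0.1814.
The 2018 intake: 0.2206×170.7 + 0.1939×147.4 + 0.1511×111.9 + 0.1345×99.5 + 0.1185×61.4 + 0.1814×24.1 = 108.1799 per 1,000.
Cohort A: 0.2206×167.2 + 0.1939×135.1 + 0.1511×118.7 + 0.1345×70.6 + 0.1185×58.3 + 0.1814×26.4 = 102.2142 per 1,000.
Difference = 108.1799 − 102.2142 = 5.9658.

6.0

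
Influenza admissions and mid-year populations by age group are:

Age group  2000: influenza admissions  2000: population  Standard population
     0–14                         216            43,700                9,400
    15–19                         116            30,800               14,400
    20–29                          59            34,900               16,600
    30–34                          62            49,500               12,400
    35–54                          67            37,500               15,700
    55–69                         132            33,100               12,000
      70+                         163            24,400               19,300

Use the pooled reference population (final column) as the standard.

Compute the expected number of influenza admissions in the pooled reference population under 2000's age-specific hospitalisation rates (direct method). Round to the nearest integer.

Age-specific rates per 100,000 for 2000: 494.28, 376.62, 169.05, 125.25, 178.67, 398.79, 668.03.
Expected influenza admissions = Σ (standard pop × age-specific rate ÷ 100,000)
= 9,400×494.28/100,000 + 14,400×376.62/100,000 + 16,600×169.05/100,000 + 12,400×125.25/100,000 + 15,700×178.67/100,000 + 12,000×398.79/100,000 + 19,300×668.03/100,000
= 46.46 + 54.23 + 28.06 + 15.53 + 28.05 + 47.85 + 128.93 = 349.13.

349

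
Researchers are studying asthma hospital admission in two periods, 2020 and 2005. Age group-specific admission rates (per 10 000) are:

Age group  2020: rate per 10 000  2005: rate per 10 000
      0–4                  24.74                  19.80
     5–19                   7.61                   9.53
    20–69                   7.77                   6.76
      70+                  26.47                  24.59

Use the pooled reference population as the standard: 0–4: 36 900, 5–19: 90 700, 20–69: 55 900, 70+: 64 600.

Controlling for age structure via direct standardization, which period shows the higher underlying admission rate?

Standard total = 248 100; weights = 0.1487, 0.3656, 0.2253, 0.2604.
2020: 0.1487×24.74 + 0.3656×7.61 + 0.2253×7.77 + 0.2604×26.47 = 15.1045 per 10 000.
2005: 0.1487×19.80 + 0.3656×9.53 + 0.2253×6.76 + 0.2604×24.59 = 14.3547 per 10 000.

2020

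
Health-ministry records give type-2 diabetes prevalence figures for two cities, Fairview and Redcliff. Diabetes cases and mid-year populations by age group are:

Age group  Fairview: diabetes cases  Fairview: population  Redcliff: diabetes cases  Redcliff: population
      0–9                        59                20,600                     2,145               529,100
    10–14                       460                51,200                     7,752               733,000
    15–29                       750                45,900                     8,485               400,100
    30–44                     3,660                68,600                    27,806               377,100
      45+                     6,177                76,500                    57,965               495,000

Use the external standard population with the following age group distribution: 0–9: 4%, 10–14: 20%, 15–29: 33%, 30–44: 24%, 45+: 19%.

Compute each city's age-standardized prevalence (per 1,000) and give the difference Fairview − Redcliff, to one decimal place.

-13.8

Age-specific rates per 1,000 for Fairview: 2.864, 8.984, 16.340, 53.353, 80.745.
For Redcliff: 4.054, 10.576, 21.207, 73.736, 117.101.
Standard weights: 0.04, 0.20, 0.33, 0.24, 0.19.
Fairview: 0.0400×2.864 + 0.2000×8.984 + 0.3300×16.340 + 0.2400×53.353 + 0.1900×80.745 = 35.4498 per 1,000.
Redcliff: 0.0400×4.054 + 0.2000×10.576 + 0.3300×21.207 + 0.2400×73.736 + 0.1900×117.101 = 49.2216 per 1,000.
Difference = 35.4498 − 49.2216 = -13.7718.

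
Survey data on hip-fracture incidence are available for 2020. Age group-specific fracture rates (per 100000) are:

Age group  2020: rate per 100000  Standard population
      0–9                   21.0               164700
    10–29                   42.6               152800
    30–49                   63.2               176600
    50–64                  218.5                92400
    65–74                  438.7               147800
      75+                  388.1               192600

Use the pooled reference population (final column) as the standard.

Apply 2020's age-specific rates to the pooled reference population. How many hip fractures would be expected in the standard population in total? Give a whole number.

Expected hip fractures = Σ (standard pop × age-specific rate ÷ 100000)
= 164700×21.0/100000 + 152800×42.6/100000 + 176600×63.2/100000 + 92400×218.5/100000 + 147800×438.7/100000 + 192600×388.1/100000
= 34.59 + 65.09 + 111.61 + 201.89 + 648.40 + 747.48 = 1809.06.

1809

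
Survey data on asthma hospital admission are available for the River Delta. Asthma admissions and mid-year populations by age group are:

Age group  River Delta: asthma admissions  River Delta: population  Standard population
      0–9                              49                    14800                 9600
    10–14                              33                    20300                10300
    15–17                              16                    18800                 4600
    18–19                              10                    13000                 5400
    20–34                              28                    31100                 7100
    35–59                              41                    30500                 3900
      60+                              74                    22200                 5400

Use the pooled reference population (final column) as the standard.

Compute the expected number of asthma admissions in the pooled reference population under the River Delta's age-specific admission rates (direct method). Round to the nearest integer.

Age-specific rates per 10000 for the River Delta: 33.11, 16.26, 8.51, 7.69, 9.00, 13.44, 33.33.
Expected asthma admissions = Σ (standard pop × age-specific rate ÷ 10000)
= 9600×33.11/10000 + 10300×16.26/10000 + 4600×8.51/10000 + 5400×7.69/10000 + 7100×9.00/10000 + 3900×13.44/10000 + 5400×33.33/10000
= 31.78 + 16.74 + 3.91 + 4.15 + 6.39 + 5.24 + 18.00 = 86.23.

86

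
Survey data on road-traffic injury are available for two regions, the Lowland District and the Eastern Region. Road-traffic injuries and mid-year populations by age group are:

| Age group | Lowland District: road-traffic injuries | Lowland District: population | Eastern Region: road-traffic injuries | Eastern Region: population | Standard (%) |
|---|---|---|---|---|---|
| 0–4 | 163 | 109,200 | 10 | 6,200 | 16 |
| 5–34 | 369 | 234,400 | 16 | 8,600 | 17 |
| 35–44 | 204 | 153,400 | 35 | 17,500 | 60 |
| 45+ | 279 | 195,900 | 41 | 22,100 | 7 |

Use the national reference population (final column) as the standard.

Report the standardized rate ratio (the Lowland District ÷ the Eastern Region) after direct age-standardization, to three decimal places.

0.737

Age-specific rates per 100,000 for the Lowland District: 149.27, 157.42, 132.99, 142.42.
For the Eastern Region: 161.29, 186.05, 200.00, 185.52.
Standard weights: 0.16, 0.17, 0.60, 0.07.
The Lowland District: 0.1600×149.27 + 0.1700×157.42 + 0.6000×132.99 + 0.0700×142.42 = 140.4055 per 100,000.
The Eastern Region: 0.1600×161.29 + 0.1700×186.05 + 0.6000×200.00 + 0.0700×185.52 = 190.4208 per 100,000.
Ratio = 140.4055 ÷ 190.4208 = 0.73734.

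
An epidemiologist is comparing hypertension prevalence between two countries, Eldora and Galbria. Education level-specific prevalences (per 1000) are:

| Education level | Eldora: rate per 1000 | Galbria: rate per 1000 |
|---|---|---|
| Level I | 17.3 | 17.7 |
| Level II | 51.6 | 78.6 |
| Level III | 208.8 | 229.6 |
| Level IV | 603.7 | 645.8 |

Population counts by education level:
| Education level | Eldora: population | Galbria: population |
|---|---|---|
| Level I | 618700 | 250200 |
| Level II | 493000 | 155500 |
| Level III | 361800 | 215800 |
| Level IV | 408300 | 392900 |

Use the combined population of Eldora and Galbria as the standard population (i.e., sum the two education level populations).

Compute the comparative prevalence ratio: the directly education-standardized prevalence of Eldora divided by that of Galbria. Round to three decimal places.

Combined standard total = 2896200; weights = 0.3000, 0.2239, 0.1994, 0.2766.
Eldora: 0.3000×17.3 + 0.2239×51.6 + 0.1994×208.8 + 0.2766×603.7 = 225.3925 per 1000.
Galbria: 0.3000×17.7 + 0.2239×78.6 + 0.1994×229.6 + 0.2766×645.8 = 247.3529 per 1000.
Ratio = 225.3925 ÷ 247.3529 = 0.91122.

0.911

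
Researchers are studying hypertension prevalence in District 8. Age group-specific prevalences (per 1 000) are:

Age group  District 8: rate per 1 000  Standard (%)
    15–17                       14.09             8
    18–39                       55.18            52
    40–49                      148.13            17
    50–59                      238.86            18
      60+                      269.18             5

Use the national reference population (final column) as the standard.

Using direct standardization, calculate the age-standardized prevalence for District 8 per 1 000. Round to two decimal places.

Standard weights: 0.08, 0.52, 0.17, 0.18, 0.05.
Standardized rate: 0.0800×14.09 + 0.5200×55.18 + 0.1700×148.13 + 0.1800×238.86 + 0.0500×269.18 = 111.4567 per 1 000.

111.46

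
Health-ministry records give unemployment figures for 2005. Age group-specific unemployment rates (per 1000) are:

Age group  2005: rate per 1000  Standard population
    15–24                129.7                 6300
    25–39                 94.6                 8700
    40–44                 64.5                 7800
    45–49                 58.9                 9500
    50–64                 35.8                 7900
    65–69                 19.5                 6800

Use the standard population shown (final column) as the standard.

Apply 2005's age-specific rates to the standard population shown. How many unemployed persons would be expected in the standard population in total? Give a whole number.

3118

Expected unemployed persons = Σ (standard pop × age-specific rate ÷ 1000)
= 6300×129.7/1000 + 8700×94.6/1000 + 7800×64.5/1000 + 9500×58.9/1000 + 7900×35.8/1000 + 6800×19.5/1000
= 817.11 + 823.02 + 503.10 + 559.55 + 282.82 + 132.60 = 3118.20.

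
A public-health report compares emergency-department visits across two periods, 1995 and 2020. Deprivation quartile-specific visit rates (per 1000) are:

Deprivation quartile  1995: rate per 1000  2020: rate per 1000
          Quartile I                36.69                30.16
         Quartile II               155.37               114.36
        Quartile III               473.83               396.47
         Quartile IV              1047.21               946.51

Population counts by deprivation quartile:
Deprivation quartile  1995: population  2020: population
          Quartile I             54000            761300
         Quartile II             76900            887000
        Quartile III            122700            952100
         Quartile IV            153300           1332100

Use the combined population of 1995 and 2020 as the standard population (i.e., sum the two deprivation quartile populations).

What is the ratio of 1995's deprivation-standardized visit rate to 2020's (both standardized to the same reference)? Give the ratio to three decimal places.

Combined standard total = 4339400; weights = 0.1879, 0.2221, 0.2477, 0.3423.
1995: 0.1879×36.69 + 0.2221×155.37 + 0.2477×473.83 + 0.3423×1047.21 = 517.2311 per 1000.
2020: 0.1879×30.16 + 0.2221×114.36 + 0.2477×396.47 + 0.3423×946.51 = 453.2638 per 1000.
Ratio = 517.2311 ÷ 453.2638 = 1.14113.

1.141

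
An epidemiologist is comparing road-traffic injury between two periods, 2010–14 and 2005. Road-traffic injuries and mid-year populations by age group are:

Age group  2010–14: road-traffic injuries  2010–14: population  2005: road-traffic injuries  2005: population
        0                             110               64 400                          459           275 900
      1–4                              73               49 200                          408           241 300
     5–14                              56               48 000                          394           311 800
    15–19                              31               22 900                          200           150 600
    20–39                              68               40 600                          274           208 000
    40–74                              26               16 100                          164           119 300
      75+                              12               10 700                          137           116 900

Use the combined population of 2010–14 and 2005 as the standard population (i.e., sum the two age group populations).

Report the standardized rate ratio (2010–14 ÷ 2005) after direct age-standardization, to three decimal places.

Age-specific rates per 100 000 for 2010–14: 170.81, 148.37, 116.67, 135.37, 167.49, 161.49, 112.15.
For 2005: 166.36, 169.08, 126.36, 132.80, 131.73, 137.47, 117.19.
Combined standard total = 1 675 700; weights = 0.2031, 0.1734, 0.2147, 0.1035, 0.1484, 0.0808, 0.0761.
2010–14: 0.2031×170.81 + 0.1734×148.37 + 0.2147×116.67 + 0.1035×135.37 + 0.1484×167.49 + 0.0808×161.49 + 0.0761×112.15 = 145.9125 per 100 000.
2005: 0.2031×166.36 + 0.1734×169.08 + 0.2147×126.36 + 0.1035×132.80 + 0.1484×131.73 + 0.0808×137.47 + 0.0761×117.19 = 143.5549 per 100 000.
Ratio = 145.9125 ÷ 143.5549 = 1.01642.

1.016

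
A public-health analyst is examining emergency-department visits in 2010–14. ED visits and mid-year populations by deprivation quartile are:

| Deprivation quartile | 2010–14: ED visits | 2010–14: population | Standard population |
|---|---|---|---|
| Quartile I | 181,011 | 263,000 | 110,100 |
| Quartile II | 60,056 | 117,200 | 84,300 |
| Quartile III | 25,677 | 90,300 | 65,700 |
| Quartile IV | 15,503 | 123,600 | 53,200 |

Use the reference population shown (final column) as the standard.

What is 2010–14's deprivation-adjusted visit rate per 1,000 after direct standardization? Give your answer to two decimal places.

460.67

Deprivation-specific rates per 1,000 for 2010–14: 688.255, 512.423, 284.352, 125.429.
Standard total = 313,300; weights = 0.3514, 0.2691, 0.2097, 0.1698.
Standardized rate: 0.3514×688.255 + 0.2691×512.423 + 0.2097×284.352 + 0.1698×125.429 = 460.6731 per 1,000.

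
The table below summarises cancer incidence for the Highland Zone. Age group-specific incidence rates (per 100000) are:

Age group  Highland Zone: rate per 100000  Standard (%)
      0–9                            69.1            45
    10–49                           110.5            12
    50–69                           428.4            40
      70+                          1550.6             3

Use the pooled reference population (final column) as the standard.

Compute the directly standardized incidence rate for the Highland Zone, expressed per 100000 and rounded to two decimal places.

Standard weights: 0.45, 0.12, 0.40, 0.03.
Standardized rate: 0.4500×69.1 + 0.1200×110.5 + 0.4000×428.4 + 0.0300×1550.6 = 262.2330 per 100000.

262.23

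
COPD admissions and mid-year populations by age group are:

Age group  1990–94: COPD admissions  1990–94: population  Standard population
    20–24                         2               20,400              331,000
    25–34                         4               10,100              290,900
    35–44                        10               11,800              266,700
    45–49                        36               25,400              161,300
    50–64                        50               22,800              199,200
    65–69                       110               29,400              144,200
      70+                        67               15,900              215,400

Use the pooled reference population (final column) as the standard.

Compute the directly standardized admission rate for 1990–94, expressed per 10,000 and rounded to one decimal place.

15.5

Age-specific rates per 10,000 for 1990–94: 0.98, 3.96, 8.47, 14.17, 21.93, 37.41, 42.14.
Standard total = 1,608,700; weights = 0.2058, 0.1808, 0.1658, 0.1003, 0.1238, 0.0896, 0.1339.
Standardized rate: 0.2058×0.98 + 0.1808×3.96 + 0.1658×8.47 + 0.1003×14.17 + 0.1238×21.93 + 0.0896×37.41 + 0.1339×42.14 = 15.4554 per 10,000.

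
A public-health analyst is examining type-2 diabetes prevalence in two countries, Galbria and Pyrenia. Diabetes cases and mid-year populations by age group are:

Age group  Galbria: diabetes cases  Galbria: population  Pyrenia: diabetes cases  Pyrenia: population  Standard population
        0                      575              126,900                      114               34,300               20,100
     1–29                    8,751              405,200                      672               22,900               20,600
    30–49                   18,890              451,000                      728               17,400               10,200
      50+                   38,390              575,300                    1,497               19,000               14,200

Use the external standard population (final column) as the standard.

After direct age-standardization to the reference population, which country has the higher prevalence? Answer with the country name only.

Age-specific rates per 1,000 for Galbria: 4.531, 21.597, 41.885, 66.730.
For Pyrenia: 3.324, 29.345, 41.839, 78.789.
Standard total = 65,100; weights = 0.3088, 0.3164, 0.1567, 0.2181.
Galbria: 0.3088×4.531 + 0.3164×21.597 + 0.1567×41.885 + 0.2181×66.730 = 29.3512 per 1,000.
Pyrenia: 0.3088×3.324 + 0.3164×29.345 + 0.1567×41.839 + 0.2181×78.789 = 34.0535 per 1,000.
The crude rates (42.74 vs 32.17) would put Galbria higher, but that reflects its age composition; once standardized to a common age structure, Pyrenia has the higher underlying rate.

Pyrenia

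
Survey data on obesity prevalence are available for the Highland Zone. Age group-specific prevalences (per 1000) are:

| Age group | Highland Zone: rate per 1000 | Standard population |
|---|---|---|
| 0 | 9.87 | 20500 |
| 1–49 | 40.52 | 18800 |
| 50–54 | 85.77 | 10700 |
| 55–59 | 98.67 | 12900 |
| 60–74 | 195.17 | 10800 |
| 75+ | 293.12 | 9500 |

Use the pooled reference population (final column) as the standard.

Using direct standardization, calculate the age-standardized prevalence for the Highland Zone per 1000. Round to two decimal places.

96.72

Standard total = 83200; weights = 0.2464, 0.2260, 0.1286, 0.1550, 0.1298, 0.1142.
Standardized rate: 0.2464×9.87 + 0.2260×40.52 + 0.1286×85.77 + 0.1550×98.67 + 0.1298×195.17 + 0.1142×293.12 = 96.7208 per 1000.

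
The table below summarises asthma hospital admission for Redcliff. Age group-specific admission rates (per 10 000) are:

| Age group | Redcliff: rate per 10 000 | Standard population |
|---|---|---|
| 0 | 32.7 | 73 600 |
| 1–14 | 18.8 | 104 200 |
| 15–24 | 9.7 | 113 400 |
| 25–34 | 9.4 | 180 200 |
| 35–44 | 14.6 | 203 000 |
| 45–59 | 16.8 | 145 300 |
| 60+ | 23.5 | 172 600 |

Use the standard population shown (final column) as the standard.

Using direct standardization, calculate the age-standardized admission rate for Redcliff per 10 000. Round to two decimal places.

Standard total = 992 300; weights = 0.0742, 0.1050, 0.1143, 0.1816, 0.2046, 0.1464, 0.1739.
Standardized rate: 0.0742×32.7 + 0.1050×18.8 + 0.1143×9.7 + 0.1816×9.4 + 0.2046×14.6 + 0.1464×16.8 + 0.1739×23.5 = 16.7495 per 10 000.

16.75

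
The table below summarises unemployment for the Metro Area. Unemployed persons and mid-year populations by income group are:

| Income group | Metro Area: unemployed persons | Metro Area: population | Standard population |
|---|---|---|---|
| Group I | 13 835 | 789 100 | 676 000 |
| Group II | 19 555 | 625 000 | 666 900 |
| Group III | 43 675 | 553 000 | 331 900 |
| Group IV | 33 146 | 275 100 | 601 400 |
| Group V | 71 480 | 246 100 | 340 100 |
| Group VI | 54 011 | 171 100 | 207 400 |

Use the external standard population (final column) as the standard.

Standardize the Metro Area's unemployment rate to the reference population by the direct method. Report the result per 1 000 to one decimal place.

104.7

Income-specific rates per 1 000 for the Metro Area: 17.533, 31.288, 78.978, 120.487, 290.451, 315.669.
Standard total = 2 823 700; weights = 0.2394, 0.2362, 0.1175, 0.2130, 0.1204, 0.0734.
Standardized rate: 0.2394×17.533 + 0.2362×31.288 + 0.1175×78.978 + 0.2130×120.487 + 0.1204×290.451 + 0.0734×315.669 = 104.7009 per 1 000.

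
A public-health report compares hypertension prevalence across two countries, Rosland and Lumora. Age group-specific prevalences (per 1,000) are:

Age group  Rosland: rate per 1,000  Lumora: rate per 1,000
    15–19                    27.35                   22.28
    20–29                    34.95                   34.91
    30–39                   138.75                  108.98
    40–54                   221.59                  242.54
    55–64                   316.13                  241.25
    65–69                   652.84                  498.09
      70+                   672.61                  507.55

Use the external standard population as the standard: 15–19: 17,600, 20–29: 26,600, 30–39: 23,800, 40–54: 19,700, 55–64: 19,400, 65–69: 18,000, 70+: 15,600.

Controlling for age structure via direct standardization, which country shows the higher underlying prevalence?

Rosland

Standard total = 140,700; weights = 0.1251, 0.1891, 0.1692, 0.1400, 0.1379, 0.1279, 0.1109.
Rosland: 0.1251×27.35 + 0.1891×34.95 + 0.1692×138.75 + 0.1400×221.59 + 0.1379×316.13 + 0.1279×652.84 + 0.1109×672.61 = 266.2073 per 1,000.
Lumora: 0.1251×22.28 + 0.1891×34.91 + 0.1692×108.98 + 0.1400×242.54 + 0.1379×241.25 + 0.1279×498.09 + 0.1109×507.55 = 215.0401 per 1,000.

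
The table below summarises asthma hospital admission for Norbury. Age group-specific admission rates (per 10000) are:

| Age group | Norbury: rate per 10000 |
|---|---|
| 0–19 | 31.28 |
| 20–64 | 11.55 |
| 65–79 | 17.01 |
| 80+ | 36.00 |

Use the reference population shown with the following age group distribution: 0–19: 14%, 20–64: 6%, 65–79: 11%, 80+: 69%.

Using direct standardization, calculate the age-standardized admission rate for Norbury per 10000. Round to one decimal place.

Standard weights: 0.14, 0.06, 0.11, 0.69.
Standardized rate: 0.1400×31.28 + 0.0600×11.55 + 0.1100×17.01 + 0.6900×36.00 = 31.7833 per 10000.

31.8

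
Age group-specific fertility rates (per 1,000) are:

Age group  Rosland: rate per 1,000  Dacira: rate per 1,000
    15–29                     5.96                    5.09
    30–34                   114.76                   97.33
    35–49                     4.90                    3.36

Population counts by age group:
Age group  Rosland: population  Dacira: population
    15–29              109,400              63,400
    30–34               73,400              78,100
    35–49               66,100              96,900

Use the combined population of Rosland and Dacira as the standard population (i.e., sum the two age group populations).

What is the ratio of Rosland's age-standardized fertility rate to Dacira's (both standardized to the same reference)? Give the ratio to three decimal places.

1.188

Combined standard total = 487,300; weights = 0.3546, 0.3109, 0.3345.
Rosland: 0.3546×5.96 + 0.3109×114.76 + 0.3345×4.90 = 39.4310 per 1,000.
Dacira: 0.3546×5.09 + 0.3109×97.33 + 0.3345×3.36 = 33.1884 per 1,000.
Ratio = 39.4310 ÷ 33.1884 = 1.18809.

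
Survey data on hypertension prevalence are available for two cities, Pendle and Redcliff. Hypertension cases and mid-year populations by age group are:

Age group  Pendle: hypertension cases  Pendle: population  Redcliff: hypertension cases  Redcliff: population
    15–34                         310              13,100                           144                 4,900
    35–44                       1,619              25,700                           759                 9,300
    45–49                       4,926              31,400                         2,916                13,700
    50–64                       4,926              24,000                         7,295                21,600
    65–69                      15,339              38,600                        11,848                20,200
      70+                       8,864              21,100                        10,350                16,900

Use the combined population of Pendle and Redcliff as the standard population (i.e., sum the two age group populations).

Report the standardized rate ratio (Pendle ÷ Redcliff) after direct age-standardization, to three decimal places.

0.678

Age-specific rates per 1,000 for Pendle: 23.664, 62.996, 156.879, 205.250, 397.383, 420.095.
For Redcliff: 29.388, 81.613, 212.847, 337.731, 586.535, 612.426.
Combined standard total = 240,500; weights = 0.0748, 0.1455, 0.1875, 0.1896, 0.2445, 0.1580.
Pendle: 0.0748×23.664 + 0.1455×62.996 + 0.1875×156.879 + 0.1896×205.250 + 0.2445×397.383 + 0.1580×420.095 = 242.8075 per 1,000.
Redcliff: 0.0748×29.388 + 0.1455×81.613 + 0.1875×212.847 + 0.1896×337.731 + 0.2445×586.535 + 0.1580×612.426 = 358.1946 per 1,000.
Ratio = 242.8075 ÷ 358.1946 = 0.67786.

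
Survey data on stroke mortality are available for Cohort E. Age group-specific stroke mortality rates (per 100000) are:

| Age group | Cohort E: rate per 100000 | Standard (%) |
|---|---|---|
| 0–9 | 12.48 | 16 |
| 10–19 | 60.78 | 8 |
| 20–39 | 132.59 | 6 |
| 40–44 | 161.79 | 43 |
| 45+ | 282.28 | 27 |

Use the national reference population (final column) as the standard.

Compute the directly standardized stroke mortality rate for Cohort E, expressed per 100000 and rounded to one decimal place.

Standard weights: 0.16, 0.08, 0.06, 0.43, 0.27.
Standardized rate: 0.1600×12.48 + 0.0800×60.78 + 0.0600×132.59 + 0.4300×161.79 + 0.2700×282.28 = 160.5999 per 100000.

160.6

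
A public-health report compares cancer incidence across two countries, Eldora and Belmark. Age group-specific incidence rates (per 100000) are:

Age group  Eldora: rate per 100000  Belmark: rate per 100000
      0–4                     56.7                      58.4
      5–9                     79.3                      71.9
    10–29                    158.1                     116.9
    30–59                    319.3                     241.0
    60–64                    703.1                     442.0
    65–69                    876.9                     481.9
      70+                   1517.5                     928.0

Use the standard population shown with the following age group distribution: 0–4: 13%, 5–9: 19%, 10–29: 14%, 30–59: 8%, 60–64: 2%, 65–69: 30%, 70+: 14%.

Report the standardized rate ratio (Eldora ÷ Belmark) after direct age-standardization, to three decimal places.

1.645

Standard weights: 0.13, 0.19, 0.14, 0.08, 0.02, 0.30, 0.14.
Eldora: 0.1300×56.7 + 0.1900×79.3 + 0.1400×158.1 + 0.0800×319.3 + 0.0200×703.1 + 0.3000×876.9 + 0.1400×1517.5 = 559.6980 per 100000.
Belmark: 0.1300×58.4 + 0.1900×71.9 + 0.1400×116.9 + 0.0800×241.0 + 0.0200×442.0 + 0.3000×481.9 + 0.1400×928.0 = 340.2290 per 100000.
Ratio = 559.6980 ÷ 340.2290 = 1.64506.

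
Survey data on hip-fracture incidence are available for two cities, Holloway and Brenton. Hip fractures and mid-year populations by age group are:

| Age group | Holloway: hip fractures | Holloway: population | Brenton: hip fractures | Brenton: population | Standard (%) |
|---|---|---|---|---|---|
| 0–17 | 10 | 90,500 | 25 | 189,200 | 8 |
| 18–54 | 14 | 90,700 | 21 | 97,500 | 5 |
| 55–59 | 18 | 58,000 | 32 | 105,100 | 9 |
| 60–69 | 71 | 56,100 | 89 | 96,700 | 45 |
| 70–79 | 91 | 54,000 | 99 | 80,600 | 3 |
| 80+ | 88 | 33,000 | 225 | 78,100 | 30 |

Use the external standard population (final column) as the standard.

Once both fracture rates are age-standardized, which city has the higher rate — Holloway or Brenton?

Age-specific rates per 100,000 for Holloway: 11.05, 15.44, 31.03, 126.56, 168.52, 266.67.
For Brenton: 13.21, 21.54, 30.45, 92.04, 122.83, 288.09.
Standard weights: 0.08, 0.05, 0.09, 0.45, 0.03, 0.30.
Holloway: 0.0800×11.05 + 0.0500×15.44 + 0.0900×31.03 + 0.4500×126.56 + 0.0300×168.52 + 0.3000×266.67 = 146.4563 per 100,000.
Brenton: 0.0800×13.21 + 0.0500×21.54 + 0.0900×30.45 + 0.4500×92.04 + 0.0300×122.83 + 0.3000×288.09 = 136.4035 per 100,000.

Holloway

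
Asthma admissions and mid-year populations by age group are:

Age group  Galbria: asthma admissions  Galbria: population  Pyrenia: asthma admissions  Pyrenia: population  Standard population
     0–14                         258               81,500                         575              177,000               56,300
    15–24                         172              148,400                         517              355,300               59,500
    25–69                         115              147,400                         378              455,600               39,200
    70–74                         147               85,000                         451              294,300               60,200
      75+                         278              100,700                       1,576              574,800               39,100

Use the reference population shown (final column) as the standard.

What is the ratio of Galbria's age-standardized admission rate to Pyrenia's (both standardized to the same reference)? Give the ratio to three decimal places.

0.977

Age-specific rates per 10,000 for Galbria: 31.66, 11.59, 7.80, 17.29, 27.61.
For Pyrenia: 32.49, 14.55, 8.30, 15.32, 27.42.
Standard total = 254,300; weights = 0.2214, 0.2340, 0.1541, 0.2367, 0.1538.
Galbria: 0.2214×31.66 + 0.2340×11.59 + 0.1541×7.80 + 0.2367×17.29 + 0.1538×27.61 = 19.2617 per 10,000.
Pyrenia: 0.2214×32.49 + 0.2340×14.55 + 0.1541×8.30 + 0.2367×15.32 + 0.1538×27.42 = 19.7191 per 10,000.
Ratio = 19.2617 ÷ 19.7191 = 0.97680.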